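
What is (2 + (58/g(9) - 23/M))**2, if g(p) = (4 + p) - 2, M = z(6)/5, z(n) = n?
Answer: 616225/4356 ≈ 141.47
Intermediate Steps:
M = 6/5 ≈ 1.2000
g(p) = 2 + p
(2 + (58/g(9) - 23/M))**2 = (2 + (58/(2 + 9) - 23/6/5))**2 = (2 + (58/11 - 23*5/6))**2 = (2 + (58*(1/11) - 115/6))**2 = (2 + (58/11 - 115/6))**2 = (2 - 917/66)**2 = (-785/66)**2 = 616225/4356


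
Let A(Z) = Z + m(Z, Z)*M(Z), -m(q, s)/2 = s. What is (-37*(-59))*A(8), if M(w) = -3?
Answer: 122248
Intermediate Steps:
m(q, s) = -2*s
A(Z) = 7*Z (A(Z) = Z - 2*Z*(-3) = Z + 6*Z = 7*Z)
(-37*(-59))*A(8) = (-37*(-59))*(7*8) = 2183*56 = 122248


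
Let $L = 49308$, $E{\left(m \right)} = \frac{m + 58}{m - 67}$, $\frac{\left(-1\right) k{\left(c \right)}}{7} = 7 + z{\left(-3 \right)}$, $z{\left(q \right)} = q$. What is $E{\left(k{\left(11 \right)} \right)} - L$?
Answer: $- \frac{936858}{19} \approx -49308.0$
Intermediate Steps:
$k{\left(c \right)} = -28$ ($k{\left(c \right)} = - 7 \left(7 - 3\right) = \left(-7\right) 4 = -28$)
$E{\left(m \right)} = \frac{58 + m}{-67 + m}$
$E{\left(k{\left(11 \right)} \right)} - L = \frac{58 - 28}{-67 - 28} - 49308 = \frac{1}{-95} \cdot 30 - 49308 = \left(- \frac{1}{95}\right) 30 - 49308 = - \frac{6}{19} - 49308 = - \frac{936858}{19}$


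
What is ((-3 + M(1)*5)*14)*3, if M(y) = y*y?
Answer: 84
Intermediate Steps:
M(y) = y²
((-3 + M(1)*5)*14)*3 = ((-3 + 1²*5)*14)*3 = ((-3 + 1*5)*14)*3 = ((-3 + 5)*14)*3 = (2*14)*3 = 28*3 = 84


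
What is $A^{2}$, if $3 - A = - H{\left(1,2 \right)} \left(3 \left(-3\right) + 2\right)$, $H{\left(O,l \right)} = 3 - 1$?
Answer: $121$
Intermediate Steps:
$H{\left(O,l \right)} = 2$
$A = -11$ ($A = 3 - - 2 \left(3 \left(-3\right) + 2\right) = 3 - - 2 \left(-9 + 2\right) = 3 - - 2 \left(-7\right) = 3 - \left(-1\right) \left(-14\right) = 3 - 14 = -11$)
$A^{2} = \left(-11\right)^{2} = 121$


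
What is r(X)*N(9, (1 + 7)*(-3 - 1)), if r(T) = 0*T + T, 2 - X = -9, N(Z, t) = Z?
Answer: 99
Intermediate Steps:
X = 11 (X = 2 - 1*(-9) = 2 + 9 = 11)
r(T) = T (r(T) = 0 + T = T)
r(X)*N(9, (1 + 7)*(-3 - 1)) = 11*9 = 99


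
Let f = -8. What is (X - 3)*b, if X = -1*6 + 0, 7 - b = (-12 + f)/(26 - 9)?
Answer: -1251/17 ≈ -73.588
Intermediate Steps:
b = 139/17 (b = 7 - (-12 - 8)/(26 - 9) = 7 - (-20)/17 = 7 - 1*(-20/17) = 7 + 20/17 = 139/17 ≈ 8.1765)
X = -6 (X = -6 + 0 = -6)
(X - 3)*b = (-6 - 3)*(139/17) = -9*139/17 = -1251/17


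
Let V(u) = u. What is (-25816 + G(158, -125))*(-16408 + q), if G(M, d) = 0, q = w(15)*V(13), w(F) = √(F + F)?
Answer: 423588928 - 335608*√30 ≈ 4.2175e+8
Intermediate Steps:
w(F) = √2*√F (w(F) = √(2*F) = √2*√F)
q = 13*√30 (q = (√2*√15)*13 = √30*13 = 13*√30 ≈ 71.204)
(-25816 + G(158, -125))*(-16408 + q) = (-25816 + 0)*(-16408 + 13*√30) = -25816*(-16408 + 13*√30) = 423588928 - 335608*√30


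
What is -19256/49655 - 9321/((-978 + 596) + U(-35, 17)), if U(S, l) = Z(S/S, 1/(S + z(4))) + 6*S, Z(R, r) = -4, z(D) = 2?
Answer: 451357679/29594380 ≈ 15.251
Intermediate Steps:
U(S, l) = -4 + 6*S
-19256/49655 - 9321/((-978 + 596) + U(-35, 17)) = -19256/49655 - 9321/((-978 + 596) + (-4 + 6*(-35))) = -19256*1/49655 - 9321/(-382 + (-4 - 210)) = -19256/49655 - 9321/(-382 - 214) = -19256/49655 - 9321/(-596) = -19256/49655 - 9321*(-1/596) = -19256/49655 + 9321/596 = 451357679/29594380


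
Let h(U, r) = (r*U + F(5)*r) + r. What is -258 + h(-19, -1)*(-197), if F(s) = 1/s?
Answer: -18823/5 ≈ -3764.6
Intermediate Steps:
h(U, r) = 6*r/5 + U*r (h(U, r) = (r*U + r/5) + r = (U*r + r/5) + r = (r/5 + U*r) + r = 6*r/5 + U*r)
-258 + h(-19, -1)*(-197) = -258 + ((1/5)*(-1)*(6 + 5*(-19)))*(-197) = -258 + ((1/5)*(-1)*(6 - 95))*(-197) = -258 + ((1/5)*(-1)*(-89))*(-197) = -258 + (89/5)*(-197) = -258 - 17533/5 = -18823/5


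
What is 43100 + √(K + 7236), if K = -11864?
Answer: 43100 + 2*I*√1157 ≈ 43100.0 + 68.029*I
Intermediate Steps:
43100 + √(K + 7236) = 43100 + √(-11864 + 7236) = 43100 + √(-4628) = 43100 + 2*I*√1157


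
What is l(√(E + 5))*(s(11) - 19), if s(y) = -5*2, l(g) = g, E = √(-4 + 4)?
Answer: -29*√5 ≈ -64.846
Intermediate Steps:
E = 0 (E = √0 = 0)
s(y) = -10
l(√(E + 5))*(s(11) - 19) = √(0 + 5)*(-10 - 19) = √5*(-29) = -29*√5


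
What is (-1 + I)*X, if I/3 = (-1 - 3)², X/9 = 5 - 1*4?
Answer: 423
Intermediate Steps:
X = 9 (X = 9*(5 - 1*4) = 9*(5 - 4) = 9*1 = 9)
I = 48 (I = 3*(-1 - 3)² = 3*(-4)² = 3*16 = 48)
(-1 + I)*X = (-1 + 48)*9 = 47*9 = 423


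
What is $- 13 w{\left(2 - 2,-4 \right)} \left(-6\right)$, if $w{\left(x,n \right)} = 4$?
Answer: $312$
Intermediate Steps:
$- 13 w{\left(2 - 2,-4 \right)} \left(-6\right) = \left(-13\right) 4 \left(-6\right) = \left(-52\right) \left(-6\right) = 312$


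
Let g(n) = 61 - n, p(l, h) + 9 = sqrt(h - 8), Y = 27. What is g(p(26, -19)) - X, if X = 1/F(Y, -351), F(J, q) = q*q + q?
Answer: 8599499/122850 - 3*I*sqrt(3) ≈ 70.0 - 5.1962*I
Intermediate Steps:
p(l, h) = -9 + sqrt(-8 + h) (p(l, h) = -9 + sqrt(h - 8) = -9 + sqrt(-8 + h))
F(J, q) = q + q**2 (F(J, q) = q**2 + q = q + q**2)
X = 1/122850 (X = 1/(-351*(1 - 351)) = 1/(-351*(-350)) = 1/122850 ≈ 8.1400e-6)
g(p(26, -19)) - X = (61 - (-9 + sqrt(-8 - 19))) - 1*1/122850 = (61 - (-9 + sqrt(-27))) - 1/122850 = (61 - (-9 + 3*I*sqrt(3))) - 1/122850 = (61 + (9 - 3*I*sqrt(3))) - 1/122850 = (70 - 3*I*sqrt(3)) - 1/122850 = 8599499/122850 - 3*I*sqrt(3)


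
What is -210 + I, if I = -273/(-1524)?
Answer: -106589/508 ≈ -209.82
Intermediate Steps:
I = 91/508 (I = -273*(-1/1524) = 91/508 ≈ 0.17913)
-210 + I = -210 + 91/508 = -106589/508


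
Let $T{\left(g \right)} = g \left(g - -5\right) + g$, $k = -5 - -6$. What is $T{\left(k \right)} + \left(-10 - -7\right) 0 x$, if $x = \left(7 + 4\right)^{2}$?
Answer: $7$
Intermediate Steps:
$x = 121$ ($x = 11^{2} = 121$)
$k = 1$ ($k = -5 + 6 = 1$)
$T{\left(g \right)} = g + g \left(5 + g\right)$ ($T{\left(g \right)} = g \left(g + 5\right) + g = g \left(5 + g\right) + g = g + g \left(5 + g\right)$)
$T{\left(k \right)} + \left(-10 - -7\right) 0 x = 1 \left(6 + 1\right) + \left(-10 - -7\right) 0 \cdot 121 = 1 \cdot 7 + \left(-10 + 7\right) 0 \cdot 121 = 7 + \left(-3\right) 0 \cdot 121 = 7 + 0 \cdot 121 = 7 + 0 = 7$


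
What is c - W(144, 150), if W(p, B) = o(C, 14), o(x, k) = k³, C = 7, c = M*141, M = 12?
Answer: -1052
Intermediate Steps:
c = 1692 (c = 12*141 = 1692)
W(p, B) = 2744 (W(p, B) = 14³ = 2744)
c - W(144, 150) = 1692 - 1*2744 = 1692 - 2744 = -1052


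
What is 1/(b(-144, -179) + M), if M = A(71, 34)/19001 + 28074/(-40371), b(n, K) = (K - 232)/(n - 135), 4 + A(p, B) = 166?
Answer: 23779770501/18696701477 ≈ 1.2719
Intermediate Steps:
A(p, B) = 162 (A(p, B) = -4 + 166 = 162)
b(n, K) = (-232 + K)/(-135 + n)
M = -175631324/255696457 (M = 162/19001 + 28074/(-40371) = 162*(1/19001) + 28074*(-1/40371) = 162/19001 - 9358/13457 = -175631324/255696457 ≈ -0.68687)
1/(b(-144, -179) + M) = 1/((-232 - 179)/(-135 - 144) - 175631324/255696457) = 1/(-411/(-279) - 175631324/255696457) = 1/(-1/279*(-411) - 175631324/255696457) = 1/(137/93 - 175631324/255696457) = 1/(18696701477/23779770501) = 23779770501/18696701477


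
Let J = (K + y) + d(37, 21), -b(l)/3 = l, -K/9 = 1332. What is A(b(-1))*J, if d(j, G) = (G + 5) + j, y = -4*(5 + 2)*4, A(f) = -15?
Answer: 180555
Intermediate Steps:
K = -11988 (K = -9*1332 = -11988)
b(l) = -3*l
y = -112 (y = -4*7*4 = -28*4 = -112)
d(j, G) = 5 + G + j (d(j, G) = (5 + G) + j = 5 + G + j)
J = -12037 (J = (-11988 - 112) + (5 + 21 + 37) = -12100 + 63 = -12037)
A(b(-1))*J = -15*(-12037) = 180555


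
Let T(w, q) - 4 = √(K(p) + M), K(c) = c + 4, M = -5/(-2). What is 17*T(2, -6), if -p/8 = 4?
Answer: 68 + 17*I*√102/2 ≈ 68.0 + 85.846*I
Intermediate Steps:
p = -32 (p = -8*4 = -32)
M = 5/2 (M = -5*(-½) = 5/2 ≈ 2.5000)
K(c) = 4 + c
T(w, q) = 4 + I*√102/2 (T(w, q) = 4 + √((4 - 32) + 5/2) = 4 + √(-28 + 5/2) = 4 + √(-51/2) = 4 + I*√102/2)
17*T(2, -6) = 17*(4 + I*√102/2) = 68 + 17*I*√102/2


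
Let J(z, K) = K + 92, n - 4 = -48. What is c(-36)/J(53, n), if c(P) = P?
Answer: -3/4 ≈ -0.75000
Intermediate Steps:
n = -44 (n = 4 - 48 = -44)
J(z, K) = 92 + K
c(-36)/J(53, n) = -36/(92 - 44) = -36/48 = -36*1/48 = -3/4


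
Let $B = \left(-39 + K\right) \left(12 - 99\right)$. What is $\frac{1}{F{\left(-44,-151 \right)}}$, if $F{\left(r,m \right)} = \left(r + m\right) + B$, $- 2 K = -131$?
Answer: $- \frac{2}{5001} \approx -0.00039992$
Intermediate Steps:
$K = \frac{131}{2}$ ($K = \left(- \frac{1}{2}\right) \left(-131\right) = \frac{131}{2} \approx 65.5$)
$B = - \frac{4611}{2}$ ($B = \left(-39 + \frac{131}{2}\right) \left(12 - 99\right) = \frac{53}{2} \left(-87\right) = - \frac{4611}{2} \approx -2305.5$)
$F{\left(r,m \right)} = - \frac{4611}{2} + m + r$ ($F{\left(r,m \right)} = \left(r + m\right) - \frac{4611}{2} = \left(m + r\right) - \frac{4611}{2} = - \frac{4611}{2} + m + r$)
$\frac{1}{F{\left(-44,-151 \right)}} = \frac{1}{- \frac{4611}{2} - 151 - 44} = \frac{1}{- \frac{5001}{2}} = - \frac{2}{5001}$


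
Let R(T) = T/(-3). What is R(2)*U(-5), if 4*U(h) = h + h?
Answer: 5/3 ≈ 1.6667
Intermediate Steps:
R(T) = -T/3 (R(T) = T*(-1/3) = -T/3)
U(h) = h/2 (U(h) = (h + h)/4 = (2*h)/4 = h/2)
R(2)*U(-5) = (-1/3*2)*((1/2)*(-5)) = -2/3*(-5/2) = 5/3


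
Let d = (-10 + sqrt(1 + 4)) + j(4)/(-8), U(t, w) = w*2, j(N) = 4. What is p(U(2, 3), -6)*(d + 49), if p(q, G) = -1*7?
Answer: -539/2 - 7*sqrt(5) ≈ -285.15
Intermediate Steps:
U(t, w) = 2*w
p(q, G) = -7
d = -21/2 + sqrt(5) (d = (-10 + sqrt(1 + 4)) + 4/(-8) = (-10 + sqrt(5)) + 4*(-1/8) = (-10 + sqrt(5)) - 1/2 = -21/2 + sqrt(5) ≈ -8.2639)
p(U(2, 3), -6)*(d + 49) = -7*((-21/2 + sqrt(5)) + 49) = -7*(77/2 + sqrt(5)) = -539/2 - 7*sqrt(5)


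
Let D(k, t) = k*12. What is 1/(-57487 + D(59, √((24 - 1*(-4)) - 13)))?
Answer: -1/56779 ≈ -1.7612e-5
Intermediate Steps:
D(k, t) = 12*k
1/(-57487 + D(59, √((24 - 1*(-4)) - 13))) = 1/(-57487 + 12*59) = 1/(-57487 + 708) = 1/(-56779) = -1/56779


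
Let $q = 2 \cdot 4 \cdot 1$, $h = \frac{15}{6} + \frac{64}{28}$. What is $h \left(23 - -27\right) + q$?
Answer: $\frac{1731}{7} \approx 247.29$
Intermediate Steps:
$h = \frac{67}{14}$ ($h = 15 \cdot \frac{1}{6} + 64 \cdot \frac{1}{28} = \frac{5}{2} + \frac{16}{7} = \frac{67}{14} \approx 4.7857$)
$q = 8$ ($q = 8 \cdot 1 = 8$)
$h \left(23 - -27\right) + q = \frac{67 \left(23 - -27\right)}{14} + 8 = \frac{67 \left(23 + 27\right)}{14} + 8 = \frac{67}{14} \cdot 50 + 8 = \frac{1675}{7} + 8 = \frac{1731}{7}$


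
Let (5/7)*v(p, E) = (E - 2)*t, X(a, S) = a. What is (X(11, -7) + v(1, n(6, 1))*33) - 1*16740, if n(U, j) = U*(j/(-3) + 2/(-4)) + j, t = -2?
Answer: -80873/5 ≈ -16175.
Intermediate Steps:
n(U, j) = j + U*(-½ - j/3) (n(U, j) = U*(j*(-⅓) + 2*(-¼)) + j = U*(-j/3 - ½) + j = U*(-½ - j/3) + j = j + U*(-½ - j/3))
v(p, E) = 28/5 - 14*E/5 (v(p, E) = 7*((E - 2)*(-2))/5 = 7*((-2 + E)*(-2))/5 = 7*(4 - 2*E)/5 = 28/5 - 14*E/5)
(X(11, -7) + v(1, n(6, 1))*33) - 1*16740 = (11 + (28/5 - 14*(1 - ½*6 - ⅓*6*1)/5)*33) - 1*16740 = (11 + (28/5 - 14*(1 - 3 - 2)/5)*33) - 16740 = (11 + (28/5 - 14/5*(-4))*33) - 16740 = (11 + (28/5 + 56/5)*33) - 16740 = (11 + (84/5)*33) - 16740 = (11 + 2772/5) - 16740 = 2827/5 - 16740 = -80873/5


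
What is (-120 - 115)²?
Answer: 55225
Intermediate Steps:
(-120 - 115)² = (-235)² = 55225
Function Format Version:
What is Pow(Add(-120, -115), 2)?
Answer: 55225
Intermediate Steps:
Pow(Add(-120, -115), 2) = Pow(-235, 2) = 55225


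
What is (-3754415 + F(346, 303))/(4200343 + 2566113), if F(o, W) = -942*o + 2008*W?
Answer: -3471923/6766456 ≈ -0.51311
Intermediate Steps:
(-3754415 + F(346, 303))/(4200343 + 2566113) = (-3754415 + (-942*346 + 2008*303))/(4200343 + 2566113) = (-3754415 + (-325932 + 608424))/6766456 = (-3754415 + 282492)*(1/6766456) = -3471923*1/6766456 = -3471923/6766456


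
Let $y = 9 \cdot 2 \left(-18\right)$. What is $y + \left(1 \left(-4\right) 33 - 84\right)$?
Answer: $-540$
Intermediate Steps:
$y = -324$ ($y = 18 \left(-18\right) = -324$)
$y + \left(1 \left(-4\right) 33 - 84\right) = -324 + \left(1 \left(-4\right) 33 - 84\right) = -324 - 216 = -540$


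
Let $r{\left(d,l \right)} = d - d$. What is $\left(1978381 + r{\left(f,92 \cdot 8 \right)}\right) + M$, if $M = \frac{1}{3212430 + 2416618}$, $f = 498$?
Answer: $\frac{11136401611289}{5629048} \approx 1.9784 \cdot 10^{6}$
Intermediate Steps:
$r{\left(d,l \right)} = 0$
$M = \frac{1}{5629048} \approx 1.7765 \cdot 10^{-7}$
$\left(1978381 + r{\left(f,92 \cdot 8 \right)}\right) + M = \left(1978381 + 0\right) + \frac{1}{5629048} = 1978381 + \frac{1}{5629048} = \frac{11136401611289}{5629048}$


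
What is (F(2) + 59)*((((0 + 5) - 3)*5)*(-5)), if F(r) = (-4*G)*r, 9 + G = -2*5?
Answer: -10550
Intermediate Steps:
G = -19 (G = -9 - 2*5 = -9 - 10 = -19)
F(r) = 76*r (F(r) = (-4*(-19))*r = 76*r)
(F(2) + 59)*((((0 + 5) - 3)*5)*(-5)) = (76*2 + 59)*((((0 + 5) - 3)*5)*(-5)) = (152 + 59)*(((5 - 3)*5)*(-5)) = 211*((2*5)*(-5)) = 211*(10*(-5)) = 211*(-50) = -10550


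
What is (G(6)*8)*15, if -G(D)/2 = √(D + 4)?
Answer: -240*√10 ≈ -758.95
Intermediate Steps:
G(D) = -2*√(4 + D) (G(D) = -2*√(D + 4) = -2*√(4 + D))
(G(6)*8)*15 = (-2*√(4 + 6)*8)*15 = (-2*√10*8)*15 = -16*√10*15 = -240*√10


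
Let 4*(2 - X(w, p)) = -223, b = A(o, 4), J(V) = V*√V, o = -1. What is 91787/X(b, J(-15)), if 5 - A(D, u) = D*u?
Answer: 367148/231 ≈ 1589.4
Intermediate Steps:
J(V) = V^(3/2)
A(D, u) = 5 - D*u
b = 9 (b = 5 - 1*(-1)*4 = 5 + 4 = 9)
X(w, p) = 231/4 (X(w, p) = 2 - ¼*(-223) = 2 + 223/4 = 231/4)
91787/X(b, J(-15)) = 91787/(231/4) = 91787*(4/231) = 367148/231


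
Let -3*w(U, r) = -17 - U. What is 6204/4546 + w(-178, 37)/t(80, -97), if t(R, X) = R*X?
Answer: 72580513/52915440 ≈ 1.3716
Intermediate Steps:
w(U, r) = 17/3 + U/3 (w(U, r) = -(-17 - U)/3 = 17/3 + U/3)
6204/4546 + w(-178, 37)/t(80, -97) = 6204/4546 + (17/3 + (⅓)*(-178))/((80*(-97))) = 6204*(1/4546) + (17/3 - 178/3)/(-7760) = 3102/2273 - 161/3*(-1/7760) = 3102/2273 + 161/23280 = 72580513/52915440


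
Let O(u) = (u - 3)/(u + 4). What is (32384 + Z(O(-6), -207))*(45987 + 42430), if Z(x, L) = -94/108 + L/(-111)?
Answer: 5721041348323/1998 ≈ 2.8634e+9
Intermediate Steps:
O(u) = (-3 + u)/(4 + u)
Z(x, L) = -47/54 - L/111 (Z(x, L) = -94*1/108 + L*(-1/111) = -47/54 - L/111)
(32384 + Z(O(-6), -207))*(45987 + 42430) = (32384 + (-47/54 - 1/111*(-207)))*(45987 + 42430) = (32384 + (-47/54 + 69/37))*88417 = (32384 + 1987/1998)*88417 = (64705219/1998)*88417 = 5721041348323/1998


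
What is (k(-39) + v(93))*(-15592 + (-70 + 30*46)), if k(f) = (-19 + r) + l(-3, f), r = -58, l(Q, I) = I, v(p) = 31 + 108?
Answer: -328486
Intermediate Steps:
v(p) = 139
k(f) = -77 + f (k(f) = (-19 - 58) + f = -77 + f)
(k(-39) + v(93))*(-15592 + (-70 + 30*46)) = ((-77 - 39) + 139)*(-15592 + (-70 + 30*46)) = (-116 + 139)*(-15592 + (-70 + 1380)) = 23*(-15592 + 1310) = 23*(-14282) = -328486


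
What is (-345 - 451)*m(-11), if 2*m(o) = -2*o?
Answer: -8756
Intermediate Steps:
m(o) = -o (m(o) = (-2*o)/2 = -o)
(-345 - 451)*m(-11) = (-345 - 451)*(-1*(-11)) = -796*11 = -8756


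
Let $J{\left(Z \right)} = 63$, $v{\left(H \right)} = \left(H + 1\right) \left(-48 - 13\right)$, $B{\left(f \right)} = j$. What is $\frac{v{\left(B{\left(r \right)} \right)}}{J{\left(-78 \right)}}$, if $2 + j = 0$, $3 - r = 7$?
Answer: $\frac{61}{63} \approx 0.96825$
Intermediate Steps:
$r = -4$ ($r = 3 - 7 = -4$)
$j = -2$ ($j = -2 + 0 = -2$)
$B{\left(f \right)} = -2$
$v{\left(H \right)} = -61 - 61 H$ ($v{\left(H \right)} = \left(1 + H\right) \left(-61\right) = -61 - 61 H$)
$\frac{v{\left(B{\left(r \right)} \right)}}{J{\left(-78 \right)}} = \frac{-61 - -122}{63} = \left(-61 + 122\right) \frac{1}{63} = 61 \cdot \frac{1}{63} = \frac{61}{63}$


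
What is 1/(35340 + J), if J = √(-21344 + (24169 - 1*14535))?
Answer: 3534/124892731 - I*√11710/1248927310 ≈ 2.8296e-5 - 8.6645e-8*I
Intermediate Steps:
J = I*√11710 (J = √(-21344 + (24169 - 14535)) = √(-21344 + 9634) = √(-11710) = I*√11710 ≈ 108.21*I)
1/(35340 + J) = 1/(35340 + I*√11710)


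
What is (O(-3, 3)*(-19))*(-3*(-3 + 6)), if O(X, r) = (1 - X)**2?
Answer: 2736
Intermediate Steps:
(O(-3, 3)*(-19))*(-3*(-3 + 6)) = ((-1 - 3)**2*(-19))*(-3*(-3 + 6)) = ((-4)**2*(-19))*(-3*3) = (16*(-19))*(-9) = -304*(-9) = 2736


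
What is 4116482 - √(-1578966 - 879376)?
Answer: 4116482 - I*√2458342 ≈ 4.1165e+6 - 1567.9*I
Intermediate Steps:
4116482 - √(-1578966 - 879376) = 4116482 - √(-2458342) = 4116482 - I*√2458342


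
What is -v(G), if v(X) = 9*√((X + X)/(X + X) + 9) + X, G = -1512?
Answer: 1512 - 9*√10 ≈ 1483.5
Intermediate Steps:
v(X) = X + 9*√10 (v(X) = 9*√((2*X)/((2*X)) + 9) + X = 9*√((2*X)*(1/(2*X)) + 9) + X = 9*√(1 + 9) + X = 9*√10 + X = X + 9*√10)
-v(G) = -(-1512 + 9*√10) = 1512 - 9*√10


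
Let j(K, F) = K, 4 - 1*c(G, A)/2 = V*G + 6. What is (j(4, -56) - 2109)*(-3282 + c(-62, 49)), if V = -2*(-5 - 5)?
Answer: 1696630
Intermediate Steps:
V = 20 (V = -2*(-10) = 20)
c(G, A) = -4 - 40*G (c(G, A) = 8 - 2*(20*G + 6) = 8 - 2*(6 + 20*G) = 8 + (-12 - 40*G) = -4 - 40*G)
(j(4, -56) - 2109)*(-3282 + c(-62, 49)) = (4 - 2109)*(-3282 + (-4 - 40*(-62))) = -2105*(-3282 + (-4 + 2480)) = -2105*(-3282 + 2476) = -2105*(-806) = 1696630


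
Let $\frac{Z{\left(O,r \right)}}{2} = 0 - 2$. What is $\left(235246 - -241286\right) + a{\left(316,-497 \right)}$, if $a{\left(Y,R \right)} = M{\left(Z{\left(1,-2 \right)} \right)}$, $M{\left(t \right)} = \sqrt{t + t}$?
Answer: $476532 + 2 i \sqrt{2} \approx 4.7653 \cdot 10^{5} + 2.8284 i$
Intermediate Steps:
$Z{\left(O,r \right)} = -4$ ($Z{\left(O,r \right)} = 2 \left(0 - 2\right) = 2 \left(-2\right) = -4$)
$M{\left(t \right)} = \sqrt{2} \sqrt{t}$ ($M{\left(t \right)} = \sqrt{2 t} = \sqrt{2} \sqrt{t}$)
$a{\left(Y,R \right)} = 2 i \sqrt{2}$ ($a{\left(Y,R \right)} = \sqrt{2} \sqrt{-4} = \sqrt{2} \cdot 2 i = 2 i \sqrt{2}$)
$\left(235246 - -241286\right) + a{\left(316,-497 \right)} = \left(235246 - -241286\right) + 2 i \sqrt{2} = \left(235246 + 241286\right) + 2 i \sqrt{2} = 476532 + 2 i \sqrt{2}$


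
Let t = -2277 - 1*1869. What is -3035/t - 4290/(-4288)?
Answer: 7700105/4444512 ≈ 1.7325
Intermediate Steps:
t = -4146 (t = -2277 - 1869 = -4146)
-3035/t - 4290/(-4288) = -3035/(-4146) - 4290/(-4288) = -3035*(-1/4146) - 4290*(-1/4288) = 3035/4146 + 2145/2144 = 7700105/4444512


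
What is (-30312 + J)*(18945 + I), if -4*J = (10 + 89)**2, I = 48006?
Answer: -8773861599/4 ≈ -2.1935e+9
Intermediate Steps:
J = -9801/4 (J = -(10 + 89)**2/4 = -1/4*99**2 = -1/4*9801 = -9801/4 ≈ -2450.3)
(-30312 + J)*(18945 + I) = (-30312 - 9801/4)*(18945 + 48006) = -131049/4*66951 = -8773861599/4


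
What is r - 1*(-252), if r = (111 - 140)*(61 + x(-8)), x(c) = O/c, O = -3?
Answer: -12223/8 ≈ -1527.9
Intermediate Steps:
x(c) = -3/c
r = -14239/8 (r = (111 - 140)*(61 - 3/(-8)) = -29*(61 - 3*(-⅛)) = -29*(61 + 3/8) = -29*491/8 = -14239/8 ≈ -1779.9)
r - 1*(-252) = -14239/8 - 1*(-252) = -14239/8 + 252 = -12223/8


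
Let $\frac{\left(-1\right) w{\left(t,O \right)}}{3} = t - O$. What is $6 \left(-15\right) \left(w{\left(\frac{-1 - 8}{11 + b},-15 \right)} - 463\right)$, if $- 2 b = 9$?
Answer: $\frac{589500}{13} \approx 45346.0$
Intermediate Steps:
$b = - \frac{9}{2}$ ($b = \left(- \frac{1}{2}\right) 9 = - \frac{9}{2} \approx -4.5$)
$w{\left(t,O \right)} = - 3 t + 3 O$ ($w{\left(t,O \right)} = - 3 \left(t - O\right) = - 3 t + 3 O$)
$6 \left(-15\right) \left(w{\left(\frac{-1 - 8}{11 + b},-15 \right)} - 463\right) = 6 \left(-15\right) \left(\left(- 3 \frac{-1 - 8}{11 - \frac{9}{2}} + 3 \left(-15\right)\right) - 463\right) = - 90 \left(\left(- 3 \left(- \frac{9}{\frac{13}{2}}\right) - 45\right) - 463\right) = - 90 \left(\left(- 3 \left(\left(-9\right) \frac{2}{13}\right) - 45\right) - 463\right) = - 90 \left(\left(\left(-3\right) \left(- \frac{18}{13}\right) - 45\right) - 463\right) = - 90 \left(\left(\frac{54}{13} - 45\right) - 463\right) = - 90 \left(- \frac{531}{13} - 463\right) = \left(-90\right) \left(- \frac{6550}{13}\right) = \frac{589500}{13}$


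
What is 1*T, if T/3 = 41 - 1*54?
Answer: -39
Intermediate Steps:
T = -39 (T = 3*(41 - 1*54) = 3*(41 - 54) = 3*(-13) = -39)
1*T = 1*(-39) = -39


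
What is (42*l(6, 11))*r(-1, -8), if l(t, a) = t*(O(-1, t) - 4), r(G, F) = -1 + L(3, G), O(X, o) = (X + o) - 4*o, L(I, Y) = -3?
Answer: 23184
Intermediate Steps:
O(X, o) = X - 3*o
r(G, F) = -4 (r(G, F) = -1 - 3 = -4)
l(t, a) = t*(-5 - 3*t) (l(t, a) = t*((-1 - 3*t) - 4) = t*(-5 - 3*t))
(42*l(6, 11))*r(-1, -8) = (42*(-1*6*(5 + 3*6)))*(-4) = (42*(-1*6*(5 + 18)))*(-4) = (42*(-1*6*23))*(-4) = (42*(-138))*(-4) = -5796*(-4) = 23184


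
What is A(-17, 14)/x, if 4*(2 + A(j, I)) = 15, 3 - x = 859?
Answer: -7/3424 ≈ -0.0020444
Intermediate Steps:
x = -856 (x = 3 - 1*859 = 3 - 859 = -856)
A(j, I) = 7/4 (A(j, I) = -2 + (¼)*15 = -2 + 15/4 = 7/4)
A(-17, 14)/x = (7/4)/(-856) = (7/4)*(-1/856) = -7/3424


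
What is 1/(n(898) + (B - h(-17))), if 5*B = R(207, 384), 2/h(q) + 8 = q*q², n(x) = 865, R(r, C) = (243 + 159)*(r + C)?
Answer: 24605/1190424357 ≈ 2.0669e-5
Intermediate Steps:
R(r, C) = 402*C + 402*r (R(r, C) = 402*(C + r) = 402*C + 402*r)
h(q) = 2/(-8 + q³) (h(q) = 2/(-8 + q*q²) = 2/(-8 + q³))
B = 237582/5 (B = (402*384 + 402*207)/5 = (154368 + 83214)/5 = (⅕)*237582 = 237582/5 ≈ 47516.)
1/(n(898) + (B - h(-17))) = 1/(865 + (237582/5 - 2/(-8 + (-17)³))) = 1/(865 + (237582/5 - 2/(-8 - 4913))) = 1/(865 + (237582/5 - 2/(-4921))) = 1/(865 + (237582/5 - 2*(-1)/4921)) = 1/(865 + (237582/5 - 1*(-2/4921))) = 1/(865 + (237582/5 + 2/4921)) = 1/(865 + 1169141032/24605) = 1/(1190424357/24605) = 24605/1190424357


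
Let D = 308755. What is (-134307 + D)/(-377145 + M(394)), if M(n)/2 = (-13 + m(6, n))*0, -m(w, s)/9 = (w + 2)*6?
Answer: -174448/377145 ≈ -0.46255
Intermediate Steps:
m(w, s) = -108 - 54*w (m(w, s) = -9*(w + 2)*6 = -9*(2 + w)*6 = -9*(12 + 6*w) = -108 - 54*w)
M(n) = 0 (M(n) = 2*((-13 + (-108 - 54*6))*0) = 2*((-13 + (-108 - 324))*0) = 2*((-13 - 432)*0) = 2*(-445*0) = 2*0 = 0)
(-134307 + D)/(-377145 + M(394)) = (-134307 + 308755)/(-377145 + 0) = 174448/(-377145) = 174448*(-1/377145) = -174448/377145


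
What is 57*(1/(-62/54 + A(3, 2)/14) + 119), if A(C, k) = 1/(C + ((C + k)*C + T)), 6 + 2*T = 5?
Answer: 50956689/7568 ≈ 6733.2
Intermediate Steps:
T = -1/2 (T = -3 + (1/2)*5 = -3 + 5/2 = -1/2 ≈ -0.50000)
A(C, k) = 1/(-1/2 + C + C*(C + k)) (A(C, k) = 1/(C + ((C + k)*C - 1/2)) = 1/(C + (C*(C + k) - 1/2)) = 1/(C + (-1/2 + C*(C + k))) = 1/(-1/2 + C + C*(C + k)))
57*(1/(-62/54 + A(3, 2)/14) + 119) = 57*(1/(-62/54 + (2/(-1 + 2*3 + 2*3**2 + 2*3*2))/14) + 119) = 57*(1/(-62*1/54 + (2/(-1 + 6 + 2*9 + 12))*(1/14)) + 119) = 57*(1/(-31/27 + (2/(-1 + 6 + 18 + 12))*(1/14)) + 119) = 57*(1/(-31/27 + (2/35)*(1/14)) + 119) = 57*(1/(-31/27 + 1/245) + 119) = 57*(1/(-7568/6615) + 119) = 57*(-6615/7568 + 119) = 57*(893977/7568) = 50956689/7568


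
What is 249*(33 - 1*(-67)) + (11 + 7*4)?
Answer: 24939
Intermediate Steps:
249*(33 - 1*(-67)) + (11 + 7*4) = 249*(33 + 67) + (11 + 28) = 249*100 + 39 = 24900 + 39 = 24939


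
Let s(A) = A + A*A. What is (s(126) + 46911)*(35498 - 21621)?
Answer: 873043701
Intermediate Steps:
s(A) = A + A**2
(s(126) + 46911)*(35498 - 21621) = (126*(1 + 126) + 46911)*(35498 - 21621) = (126*127 + 46911)*13877 = (16002 + 46911)*13877 = 62913*13877 = 873043701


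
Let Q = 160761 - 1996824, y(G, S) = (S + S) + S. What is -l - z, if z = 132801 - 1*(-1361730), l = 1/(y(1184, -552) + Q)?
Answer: -2746528014788/1837719 ≈ -1.4945e+6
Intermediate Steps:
y(G, S) = 3*S (y(G, S) = 2*S + S = 3*S)
Q = -1836063
l = -1/1837719 (l = 1/(3*(-552) - 1836063) = 1/(-1656 - 1836063) = 1/(-1837719) = -1/1837719 ≈ -5.4415e-7)
z = 1494531 (z = 132801 + 1361730 = 1494531)
-l - z = -1*(-1/1837719) - 1*1494531 = 1/1837719 - 1494531 = -2746528014788/1837719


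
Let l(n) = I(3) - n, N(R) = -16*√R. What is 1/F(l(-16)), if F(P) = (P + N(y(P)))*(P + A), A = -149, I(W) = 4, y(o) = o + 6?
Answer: 5/201756 + √26/50439 ≈ 0.00012588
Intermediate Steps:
y(o) = 6 + o
l(n) = 4 - n
F(P) = (-149 + P)*(P - 16*√(6 + P)) (F(P) = (P - 16*√(6 + P))*(P - 149) = (P - 16*√(6 + P))*(-149 + P) = (-149 + P)*(P - 16*√(6 + P)))
1/F(l(-16)) = 1/((4 - 1*(-16))² - 149*(4 - 1*(-16)) + 2384*√(6 + (4 - 1*(-16))) - 16*(4 - 1*(-16))*√(6 + (4 - 1*(-16)))) = 1/((4 + 16)² - 149*(4 + 16) + 2384*√(6 + (4 + 16)) - 16*(4 + 16)*√(6 + (4 + 16))) = 1/(20² - 149*20 + 2384*√(6 + 20) - 16*20*√(6 + 20)) = 1/(400 - 2980 + 2384*√26 - 16*20*√26) = 1/(400 - 2980 + 2384*√26 - 320*√26) = 1/(-2580 + 2064*√26)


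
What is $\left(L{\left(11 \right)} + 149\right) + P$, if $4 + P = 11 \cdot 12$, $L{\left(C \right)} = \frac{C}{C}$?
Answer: $278$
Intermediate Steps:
$L{\left(C \right)} = 1$
$P = 128$ ($P = -4 + 11 \cdot 12 = -4 + 132 = 128$)
$\left(L{\left(11 \right)} + 149\right) + P = \left(1 + 149\right) + 128 = 150 + 128 = 278$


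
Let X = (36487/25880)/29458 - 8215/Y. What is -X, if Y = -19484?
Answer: -142354669007/337592643440 ≈ -0.42168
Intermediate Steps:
X = 142354669007/337592643440 (X = (36487/25880)/29458 - 8215/(-19484) = (36487*(1/25880))*(1/29458) - 8215*(-1/19484) = (36487/25880)*(1/29458) + 8215/19484 = 3317/69306640 + 8215/19484 = 142354669007/337592643440 ≈ 0.42168)
-X = -1*142354669007/337592643440 = -142354669007/337592643440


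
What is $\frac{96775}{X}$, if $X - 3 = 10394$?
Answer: $\frac{96775}{10397} \approx 9.308$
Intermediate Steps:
$X = 10397$ ($X = 3 + 10394 = 10397$)
$\frac{96775}{X} = \frac{96775}{10397}$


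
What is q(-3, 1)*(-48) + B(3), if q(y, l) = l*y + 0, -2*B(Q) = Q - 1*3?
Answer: 144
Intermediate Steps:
B(Q) = 3/2 - Q/2 (B(Q) = -(Q - 1*3)/2 = -(Q - 3)/2 = -(-3 + Q)/2 = 3/2 - Q/2)
q(y, l) = l*y
q(-3, 1)*(-48) + B(3) = (1*(-3))*(-48) + (3/2 - 1/2*3) = -3*(-48) + (3/2 - 3/2) = 144 + 0 = 144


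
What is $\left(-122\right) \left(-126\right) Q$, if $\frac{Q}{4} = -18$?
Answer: $-1106784$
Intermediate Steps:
$Q = -72$ ($Q = 4 \left(-18\right) = -72$)
$\left(-122\right) \left(-126\right) Q = \left(-122\right) \left(-126\right) \left(-72\right) = 15372 \left(-72\right) = -1106784$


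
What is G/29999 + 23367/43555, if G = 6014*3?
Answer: 1486805943/1306606445 ≈ 1.1379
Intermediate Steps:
G = 18042
G/29999 + 23367/43555 = 18042/29999 + 23367/43555 = 1486805943/1306606445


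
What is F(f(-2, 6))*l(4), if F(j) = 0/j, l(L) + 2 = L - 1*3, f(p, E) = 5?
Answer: 0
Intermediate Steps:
l(L) = -5 + L (l(L) = -2 + (L - 1*3) = -2 + (L - 3) = -2 + (-3 + L) = -5 + L)
F(j) = 0
F(f(-2, 6))*l(4) = 0*(-5 + 4) = 0*(-1) = 0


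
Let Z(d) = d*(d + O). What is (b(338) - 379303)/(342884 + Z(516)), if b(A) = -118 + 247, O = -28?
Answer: -189587/297346 ≈ -0.63760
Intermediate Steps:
b(A) = 129
Z(d) = d*(-28 + d) (Z(d) = d*(d - 28) = d*(-28 + d))
(b(338) - 379303)/(342884 + Z(516)) = (129 - 379303)/(342884 + 516*(-28 + 516)) = -379174/(342884 + 516*488) = -379174/(342884 + 251808) = -379174/594692 = -379174*1/594692 = -189587/297346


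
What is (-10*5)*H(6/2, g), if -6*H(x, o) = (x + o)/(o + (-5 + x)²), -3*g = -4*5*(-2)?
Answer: 775/84 ≈ 9.2262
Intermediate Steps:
g = -40/3 (g = -(-1)*(4*5)*(-2)/3 = -(-1)*20*(-2)/3 = -(-1)*(-40)/3 = -⅓*40 = -40/3 ≈ -13.333)
H(x, o) = -(o + x)/(6*(o + (-5 + x)²)) (H(x, o) = -(x + o)/(6*(o + (-5 + x)²)) = -(o + x)/(6*(o + (-5 + x)²)))
(-10*5)*H(6/2, g) = (-10*5)*((-1*(-40/3) - 6/2)/(6*(-40/3 + (-5 + 6/2)²))) = -25*(40/3 - 6/2)/(3*(-40/3 + (-5 + 6*(½))²)) = -25*(40/3 - 1*3)/(3*(-40/3 + (-5 + 3)²)) = -25*(40/3 - 3)/(3*(-40/3 + (-2)²)) = -25*31/(3*(-40/3 + 4)*3) = -25*31/(3*(-28/3)*3) = -25*(-3)*31/(3*28*3) = -50*(-31/168) = 775/84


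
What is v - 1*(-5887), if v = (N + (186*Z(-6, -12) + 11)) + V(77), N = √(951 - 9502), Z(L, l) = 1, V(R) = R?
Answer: 6161 + I*√8551 ≈ 6161.0 + 92.472*I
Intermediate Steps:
N = I*√8551 (N = √(-8551) = I*√8551 ≈ 92.472*I)
v = 274 + I*√8551 (v = (I*√8551 + (186*1 + 11)) + 77 = (I*√8551 + (186 + 11)) + 77 = (I*√8551 + 197) + 77 = (197 + I*√8551) + 77 = 274 + I*√8551 ≈ 274.0 + 92.472*I)
v - 1*(-5887) = (274 + I*√8551) - 1*(-5887) = (274 + I*√8551) + 5887 = 6161 + I*√8551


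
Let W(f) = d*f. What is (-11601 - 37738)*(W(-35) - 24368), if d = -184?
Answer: 884549592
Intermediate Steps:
W(f) = -184*f
(-11601 - 37738)*(W(-35) - 24368) = (-11601 - 37738)*(-184*(-35) - 24368) = -49339*(6440 - 24368) = -49339*(-17928) = 884549592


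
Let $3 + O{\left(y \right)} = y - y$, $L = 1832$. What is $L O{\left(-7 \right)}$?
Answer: $-5496$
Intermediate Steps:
$O{\left(y \right)} = -3$ ($O{\left(y \right)} = -3 + \left(y - y\right) = -3 + 0 = -3$)
$L O{\left(-7 \right)} = 1832 \left(-3\right) = -5496$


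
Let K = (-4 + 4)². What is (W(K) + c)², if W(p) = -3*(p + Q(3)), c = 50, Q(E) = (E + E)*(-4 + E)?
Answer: 4624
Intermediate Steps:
Q(E) = 2*E*(-4 + E) (Q(E) = (2*E)*(-4 + E) = 2*E*(-4 + E))
K = 0 (K = 0² = 0)
W(p) = 18 - 3*p (W(p) = -3*(p + 2*3*(-4 + 3)) = -3*(p + 2*3*(-1)) = -3*(p - 6) = -3*(-6 + p) = 18 - 3*p)
(W(K) + c)² = ((18 - 3*0) + 50)² = ((18 + 0) + 50)² = (18 + 50)² = 68² = 4624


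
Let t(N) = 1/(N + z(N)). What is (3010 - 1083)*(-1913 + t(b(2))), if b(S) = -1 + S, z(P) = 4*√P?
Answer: -18429828/5 ≈ -3.6860e+6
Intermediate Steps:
t(N) = 1/(N + 4*√N)
(3010 - 1083)*(-1913 + t(b(2))) = (3010 - 1083)*(-1913 + 1/((-1 + 2) + 4*√(-1 + 2))) = 1927*(-1913 + 1/(1 + 4*√1)) = 1927*(-1913 + 1/(1 + 4*1)) = 1927*(-1913 + 1/(1 + 4)) = 1927*(-1913 + 1/5) = 1927*(-1913 + ⅕) = 1927*(-9564/5) = -18429828/5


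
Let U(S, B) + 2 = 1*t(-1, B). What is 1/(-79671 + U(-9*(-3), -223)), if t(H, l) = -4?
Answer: -1/79677 ≈ -1.2551e-5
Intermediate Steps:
U(S, B) = -6 (U(S, B) = -2 + 1*(-4) = -2 - 4 = -6)
1/(-79671 + U(-9*(-3), -223)) = 1/(-79671 - 6) = 1/(-79677) = -1/79677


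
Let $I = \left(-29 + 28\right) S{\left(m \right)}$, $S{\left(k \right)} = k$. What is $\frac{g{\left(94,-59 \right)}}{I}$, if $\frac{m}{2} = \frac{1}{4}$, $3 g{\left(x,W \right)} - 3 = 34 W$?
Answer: $\frac{4006}{3} \approx 1335.3$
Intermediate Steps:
$g{\left(x,W \right)} = 1 + \frac{34 W}{3}$
$m = \frac{1}{2}$ ($m = \frac{2}{4} = 2 \cdot \frac{1}{4} = \frac{1}{2} \approx 0.5$)
$I = - \frac{1}{2}$ ($I = \left(-29 + 28\right) \frac{1}{2} = \left(-1\right) \frac{1}{2} = - \frac{1}{2} \approx -0.5$)
$\frac{g{\left(94,-59 \right)}}{I} = \frac{1 + \frac{34}{3} \left(-59\right)}{- \frac{1}{2}} = \left(1 - \frac{2006}{3}\right) \left(-2\right) = \left(- \frac{2003}{3}\right) \left(-2\right) = \frac{4006}{3}$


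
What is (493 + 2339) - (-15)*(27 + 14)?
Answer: 3447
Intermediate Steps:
(493 + 2339) - (-15)*(27 + 14) = 2832 - (-15)*41 = 2832 - 1*(-615) = 2832 + 615 = 3447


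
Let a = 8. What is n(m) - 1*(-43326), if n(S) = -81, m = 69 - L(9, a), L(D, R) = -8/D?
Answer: 43245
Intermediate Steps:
m = 629/9 (m = 69 - (-8)/9 = 69 - 1*(-8/9) = 69 + 8/9 = 629/9 ≈ 69.889)
n(m) - 1*(-43326) = -81 - 1*(-43326) = -81 + 43326 = 43245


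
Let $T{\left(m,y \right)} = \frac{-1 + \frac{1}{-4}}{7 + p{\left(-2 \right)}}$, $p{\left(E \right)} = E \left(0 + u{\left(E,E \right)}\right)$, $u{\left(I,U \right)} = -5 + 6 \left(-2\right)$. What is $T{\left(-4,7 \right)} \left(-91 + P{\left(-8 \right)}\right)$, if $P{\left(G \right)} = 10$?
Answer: $\frac{405}{164} \approx 2.4695$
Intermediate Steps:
$u{\left(I,U \right)} = -17$ ($u{\left(I,U \right)} = -5 - 12 = -17$)
$p{\left(E \right)} = - 17 E$ ($p{\left(E \right)} = E \left(0 - 17\right) = E \left(-17\right) = - 17 E$)
$T{\left(m,y \right)} = - \frac{5}{164}$ ($T{\left(m,y \right)} = \frac{-1 + \frac{1}{-4}}{7 - -34} = \frac{-1 - \frac{1}{4}}{7 + 34} = - \frac{5}{4 \cdot 41} = \left(- \frac{5}{4}\right) \frac{1}{41} = - \frac{5}{164}$)
$T{\left(-4,7 \right)} \left(-91 + P{\left(-8 \right)}\right) = - \frac{5 \left(-91 + 10\right)}{164} = \left(- \frac{5}{164}\right) \left(-81\right) = \frac{405}{164}$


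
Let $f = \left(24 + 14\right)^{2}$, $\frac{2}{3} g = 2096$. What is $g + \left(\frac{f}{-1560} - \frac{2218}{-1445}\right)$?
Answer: $\frac{70885783}{22542} \approx 3144.6$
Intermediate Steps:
$g = 3144$ ($g = \frac{3}{2} \cdot 2096 = 3144$)
$f = 1444$ ($f = 38^{2} = 1444$)
$g + \left(\frac{f}{-1560} - \frac{2218}{-1445}\right) = 3144 + \left(\frac{1444}{-1560} - \frac{2218}{-1445}\right) = 3144 + \left(1444 \left(- \frac{1}{1560}\right) - - \frac{2218}{1445}\right) = 3144 + \left(- \frac{361}{390} + \frac{2218}{1445}\right) = 3144 + \frac{13735}{22542} = \frac{70885783}{22542}$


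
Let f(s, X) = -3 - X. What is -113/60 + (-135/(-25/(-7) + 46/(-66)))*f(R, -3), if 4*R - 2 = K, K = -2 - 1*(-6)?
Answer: -113/60 ≈ -1.8833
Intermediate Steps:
K = 4 (K = -2 + 6 = 4)
R = 3/2 (R = 1/2 + (1/4)*4 = 1/2 + 1 = 3/2 ≈ 1.5000)
-113/60 + (-135/(-25/(-7) + 46/(-66)))*f(R, -3) = -113/60 + (-135/(-25/(-7) + 46/(-66)))*(-3 - 1*(-3)) = -113*1/60 + (-135/(-25*(-1/7) + 46*(-1/66)))*(-3 + 3) = -113/60 - 135/(25/7 - 23/33)*0 = -113/60 - 135/664/231*0 = -113/60 - 135*231/664*0 = -113/60 - 31185/664*0 = -113/60 + 0 = -113/60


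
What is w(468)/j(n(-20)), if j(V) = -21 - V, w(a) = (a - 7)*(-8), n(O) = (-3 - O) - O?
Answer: 1844/29 ≈ 63.586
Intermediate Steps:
n(O) = -3 - 2*O
w(a) = 56 - 8*a (w(a) = (-7 + a)*(-8) = 56 - 8*a)
w(468)/j(n(-20)) = (56 - 8*468)/(-21 - (-3 - 2*(-20))) = (56 - 3744)/(-21 - (-3 + 40)) = -3688/(-21 - 1*37) = -3688/(-21 - 37) = -3688/(-58) = -3688*(-1/58) = 1844/29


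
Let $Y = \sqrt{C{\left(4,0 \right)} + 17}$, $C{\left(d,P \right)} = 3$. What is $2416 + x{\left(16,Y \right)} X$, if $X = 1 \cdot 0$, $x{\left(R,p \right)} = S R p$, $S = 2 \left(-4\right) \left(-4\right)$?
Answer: $2416$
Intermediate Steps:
$S = 32$ ($S = \left(-8\right) \left(-4\right) = 32$)
$Y = 2 \sqrt{5}$ ($Y = \sqrt{3 + 17} = \sqrt{20} = 2 \sqrt{5} \approx 4.4721$)
$x{\left(R,p \right)} = 32 R p$
$X = 0$
$2416 + x{\left(16,Y \right)} X = 2416 + 32 \cdot 16 \cdot 2 \sqrt{5} \cdot 0 = 2416 + 1024 \sqrt{5} \cdot 0 = 2416 + 0 = 2416$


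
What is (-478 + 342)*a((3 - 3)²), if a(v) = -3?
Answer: 408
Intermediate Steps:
(-478 + 342)*a((3 - 3)²) = (-478 + 342)*(-3) = -136*(-3) = 408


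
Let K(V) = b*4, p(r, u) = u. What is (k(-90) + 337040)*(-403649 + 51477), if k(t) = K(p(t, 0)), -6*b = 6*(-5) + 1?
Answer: -356108578616/3 ≈ -1.1870e+11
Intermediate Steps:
b = 29/6 (b = -(6*(-5) + 1)/6 = -(-30 + 1)/6 = -⅙*(-29) = 29/6 ≈ 4.8333)
K(V) = 58/3 (K(V) = (29/6)*4 = 58/3)
k(t) = 58/3
(k(-90) + 337040)*(-403649 + 51477) = (58/3 + 337040)*(-403649 + 51477) = (1011178/3)*(-352172) = -356108578616/3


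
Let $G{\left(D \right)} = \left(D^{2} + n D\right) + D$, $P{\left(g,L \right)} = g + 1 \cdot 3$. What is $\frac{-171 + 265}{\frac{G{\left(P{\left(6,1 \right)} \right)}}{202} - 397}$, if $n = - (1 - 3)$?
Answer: $- \frac{9494}{40043} \approx -0.2371$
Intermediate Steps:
$P{\left(g,L \right)} = 3 + g$ ($P{\left(g,L \right)} = g + 3 = 3 + g$)
$n = 2$ ($n = - (1 - 3) = \left(-1\right) \left(-2\right) = 2$)
$G{\left(D \right)} = D^{2} + 3 D$ ($G{\left(D \right)} = \left(D^{2} + 2 D\right) + D = D^{2} + 3 D$)
$\frac{-171 + 265}{\frac{G{\left(P{\left(6,1 \right)} \right)}}{202} - 397} = \frac{-171 + 265}{\frac{\left(3 + 6\right) \left(3 + \left(3 + 6\right)\right)}{202} - 397} = \frac{94}{9 \left(3 + 9\right) \frac{1}{202} - 397} = \frac{94}{9 \cdot 12 \cdot \frac{1}{202} - 397} = \frac{94}{108 \cdot \frac{1}{202} - 397} = \frac{94}{\frac{54}{101} - 397} = \frac{94}{- \frac{40043}{101}} = 94 \left(- \frac{101}{40043}\right) = - \frac{9494}{40043}$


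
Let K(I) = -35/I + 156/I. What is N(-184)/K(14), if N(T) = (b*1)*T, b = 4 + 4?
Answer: -20608/121 ≈ -170.31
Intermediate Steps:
b = 8
K(I) = 121/I
N(T) = 8*T (N(T) = (8*1)*T = 8*T)
N(-184)/K(14) = (8*(-184))/((121/14)) = -1472/(121*(1/14)) = -1472/121/14 = -1472*14/121 = -20608/121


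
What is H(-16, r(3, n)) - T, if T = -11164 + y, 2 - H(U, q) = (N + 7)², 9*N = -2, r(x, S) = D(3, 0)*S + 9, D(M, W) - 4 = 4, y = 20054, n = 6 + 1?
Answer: -723649/81 ≈ -8933.9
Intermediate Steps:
n = 7
D(M, W) = 8 (D(M, W) = 4 + 4 = 8)
r(x, S) = 9 + 8*S (r(x, S) = 8*S + 9 = 9 + 8*S)
N = -2/9 (N = (⅑)*(-2) = -2/9 ≈ -0.22222)
H(U, q) = -3559/81 (H(U, q) = 2 - (-2/9 + 7)² = 2 - (61/9)² = 2 - 1*3721/81 = 2 - 3721/81 = -3559/81)
T = 8890 (T = -11164 + 20054 = 8890)
H(-16, r(3, n)) - T = -3559/81 - 1*8890 = -3559/81 - 8890 = -723649/81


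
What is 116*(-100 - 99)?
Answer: -23084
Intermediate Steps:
116*(-100 - 99) = 116*(-199) = -23084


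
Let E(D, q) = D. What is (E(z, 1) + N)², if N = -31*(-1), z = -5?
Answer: 676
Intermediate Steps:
N = 31
(E(z, 1) + N)² = (-5 + 31)² = 26² = 676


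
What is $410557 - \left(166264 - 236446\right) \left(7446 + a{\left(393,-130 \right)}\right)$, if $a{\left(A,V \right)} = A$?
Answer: $550567255$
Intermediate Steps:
$410557 - \left(166264 - 236446\right) \left(7446 + a{\left(393,-130 \right)}\right) = 410557 - \left(166264 - 236446\right) \left(7446 + 393\right) = 410557 - \left(-70182\right) 7839 = 410557 - -550156698 = 410557 + 550156698 = 550567255$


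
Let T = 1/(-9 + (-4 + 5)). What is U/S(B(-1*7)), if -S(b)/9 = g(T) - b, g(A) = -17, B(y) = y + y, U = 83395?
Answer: 83395/27 ≈ 3088.7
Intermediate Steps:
B(y) = 2*y
T = -1/8 (T = 1/(-9 + 1) = 1/(-8) = -1/8 ≈ -0.12500)
S(b) = 153 + 9*b (S(b) = -9*(-17 - b) = 153 + 9*b)
U/S(B(-1*7)) = 83395/(153 + 9*(2*(-1*7))) = 83395/(153 + 9*(2*(-7))) = 83395/(153 + 9*(-14)) = 83395/(153 - 126) = 83395/27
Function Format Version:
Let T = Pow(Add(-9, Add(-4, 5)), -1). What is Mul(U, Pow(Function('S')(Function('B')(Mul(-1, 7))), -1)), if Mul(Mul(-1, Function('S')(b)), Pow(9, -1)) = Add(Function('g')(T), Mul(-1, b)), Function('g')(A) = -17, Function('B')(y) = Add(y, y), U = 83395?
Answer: Rational(83395, 27) ≈ 3088.7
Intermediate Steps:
Function('B')(y) = Mul(2, y)
T = Rational(-1, 8) (T = Pow(Add(-9, 1), -1) = Pow(-8, -1) = Rational(-1, 8) ≈ -0.12500)
Function('S')(b) = Add(153, Mul(9, b)) (Function('S')(b) = Mul(-9, Add(-17, Mul(-1, b))) = Add(153, Mul(9, b)))
Mul(U, Pow(Function('S')(Function('B')(Mul(-1, 7))), -1)) = Mul(83395, Pow(Add(153, Mul(9, Mul(2, Mul(-1, 7)))), -1)) = Mul(83395, Pow(Add(153, Mul(9, Mul(2, -7))), -1)) = Mul(83395, Pow(Add(153, Mul(9, -14)), -1)) = Mul(83395, Pow(Add(153, -126), -1)) = Mul(83395, Pow(27, -1)) = Mul(83395, Rational(1, 27)) = Rational(83395, 27)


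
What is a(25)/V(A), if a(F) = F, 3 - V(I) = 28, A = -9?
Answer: -1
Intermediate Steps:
V(I) = -25 (V(I) = 3 - 1*28 = 3 - 28 = -25)
a(25)/V(A) = 25/(-25) = 25*(-1/25) = -1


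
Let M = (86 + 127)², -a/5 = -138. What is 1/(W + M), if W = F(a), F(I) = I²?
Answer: 1/521469 ≈ 1.9177e-6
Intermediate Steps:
a = 690 (a = -5*(-138) = 690)
W = 476100 (W = 690² = 476100)
M = 45369 (M = 213² = 45369)
1/(W + M) = 1/(476100 + 45369) = 1/521469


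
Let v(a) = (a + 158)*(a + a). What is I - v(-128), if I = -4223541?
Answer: -4215861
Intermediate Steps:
v(a) = 2*a*(158 + a) (v(a) = (158 + a)*(2*a) = 2*a*(158 + a))
I - v(-128) = -4223541 - 2*(-128)*(158 - 128) = -4223541 - 2*(-128)*30 = -4223541 - 1*(-7680) = -4223541 + 7680 = -4215861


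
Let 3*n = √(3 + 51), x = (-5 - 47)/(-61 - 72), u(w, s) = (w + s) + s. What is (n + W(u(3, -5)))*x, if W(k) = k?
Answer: -52/19 + 52*√6/133 ≈ -1.7791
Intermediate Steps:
u(w, s) = w + 2*s (u(w, s) = (s + w) + s = w + 2*s)
x = 52/133 (x = -52/(-133) = -52*(-1/133) = 52/133 ≈ 0.39098)
n = √6 (n = √(3 + 51)/3 = √54/3 = (3*√6)/3 = √6 ≈ 2.4495)
(n + W(u(3, -5)))*x = (√6 + (3 + 2*(-5)))*(52/133) = (√6 + (3 - 10))*(52/133) = (√6 - 7)*(52/133) = (-7 + √6)*(52/133) = -52/19 + 52*√6/133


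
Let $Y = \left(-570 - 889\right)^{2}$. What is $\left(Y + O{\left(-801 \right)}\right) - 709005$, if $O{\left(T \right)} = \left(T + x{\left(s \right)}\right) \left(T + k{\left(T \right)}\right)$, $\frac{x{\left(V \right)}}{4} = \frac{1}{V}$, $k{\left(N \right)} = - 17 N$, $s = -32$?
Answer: $-8847542$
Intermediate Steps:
$Y = 2128681$ ($Y = \left(-1459\right)^{2} = 2128681$)
$x{\left(V \right)} = \frac{4}{V}$
$O{\left(T \right)} = - 16 T \left(- \frac{1}{8} + T\right)$ ($O{\left(T \right)} = \left(T + \frac{4}{-32}\right) \left(T - 17 T\right) = \left(T + 4 \left(- \frac{1}{32}\right)\right) \left(- 16 T\right) = \left(T - \frac{1}{8}\right) \left(- 16 T\right) = \left(- \frac{1}{8} + T\right) \left(- 16 T\right) = - 16 T \left(- \frac{1}{8} + T\right)$)
$\left(Y + O{\left(-801 \right)}\right) - 709005 = \left(2128681 + 2 \left(-801\right) \left(1 - -6408\right)\right) - 709005 = \left(2128681 + 2 \left(-801\right) \left(1 + 6408\right)\right) - 709005 = \left(2128681 + 2 \left(-801\right) 6409\right) - 709005 = \left(2128681 - 10267218\right) - 709005 = -8138537 - 709005 = -8847542$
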